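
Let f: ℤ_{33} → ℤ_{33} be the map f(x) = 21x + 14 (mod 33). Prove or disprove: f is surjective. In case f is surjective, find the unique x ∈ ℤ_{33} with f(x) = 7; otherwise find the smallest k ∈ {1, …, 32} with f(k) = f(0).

Recall that surjectivity means every element of the codomain has a preimage under f.
Since gcd(21, 33) = 3, we have 21x ≡ 0 (mod 3) for all x, so f(x) ≡ 2 (mod 3).
But 0 ≢ 2 (mod 3), so 0 ∈ ℤ_{33} has no preimage. Hence f is not surjective.
Since f is not surjective, we find the least positive k with f(k) = f(0): this means 21k ≡ 0 (mod 33), i.e. 33 ∣ 21k. Since gcd(21, 33) = 3, dividing through by 3 this holds exactly when 11 ∣ 7k, and as gcd(7, 11) = 1, exactly when 11 ∣ k.
The smallest positive such k is 11.

11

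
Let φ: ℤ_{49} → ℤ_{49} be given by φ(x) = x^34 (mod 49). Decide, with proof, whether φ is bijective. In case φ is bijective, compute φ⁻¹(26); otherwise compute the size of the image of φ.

22

φ(0) = 0^34 = 0.
φ(7): Repeated squaring mod 49: 7^1 ≡ 7, 7^2 ≡ 7² = 49 ≡ 0, 7^4 ≡ 0² = 0, 7^8 ≡ 0² = 0, 7^16 ≡ 0² = 0, 7^32 ≡ 0² = 0. Since 34 = 32 + 2, 7^34 ≡ 0·0: 0·0 = 0. So 7^34 ≡ 0 (mod 49).
So φ(0) = φ(7) = 0 while 0 ≠ 7, therefore φ is not injective, hence not bijective.
Since φ is not bijective, we determine |image(φ)|. Computing x^34 mod 49 for each x (by repeated squaring, reducing mod 49 at every step), the values φ(0), φ(1), …, φ(48) are: 0, 1, 9, 39, 32, 16, 8, 0, 43, 2, 46, 25, 23, 15, 0, 36, 44, 4, 18, 30, 22, 0, 29, 37, 11, 11, 37, 29, 0, 22, 30, 18, 4, 44, 36, 0, 15, 23, 25, 46, 2, 43, 0, 8, 16, 32, 39, 9, 1.
The distinct values are {0, 1, 2, 4, 8, 9, 11, 15, 16, 18, 22, 23, 25, 29, 30, 32, 36, 37, 39, 43, 44, 46}; there are 22 of them.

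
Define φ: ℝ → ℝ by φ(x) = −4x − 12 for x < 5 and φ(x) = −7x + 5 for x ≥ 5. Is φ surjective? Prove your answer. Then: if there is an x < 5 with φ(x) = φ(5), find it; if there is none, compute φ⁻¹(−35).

Both pieces are strictly decreasing (slopes −4 and −7), so each is injective on its own interval.
The left piece maps (−∞, 5) onto (−32, ∞); the right piece maps [5, ∞) onto (−∞, −30].
The union (−32, ∞) ∪ (−∞, −30] covers ℝ, so φ is surjective.
For the follow-up: the images overlap, so an x < 5 with φ(x) = φ(5) exists. φ(5) = −30; solving −4x − 12 = −30 for x < 5 gives x = (−30 + 12)/(−4) = 9/2.

9/2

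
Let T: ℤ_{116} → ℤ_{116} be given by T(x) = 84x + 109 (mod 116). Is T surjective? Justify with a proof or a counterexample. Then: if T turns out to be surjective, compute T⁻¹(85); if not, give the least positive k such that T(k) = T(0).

Since gcd(84, 116) = 4, we have 84x ≡ 0 (mod 4) for all x, so T(x) ≡ 1 (mod 4).
But 0 ≢ 1 (mod 4), so 0 ∈ ℤ_{116} has no preimage. Therefore T is not surjective.
Since T is not surjective, we find the least positive k with T(k) = T(0): this means 84k ≡ 0 (mod 116), i.e. 116 ∣ 84k. Since gcd(84, 116) = 4, dividing through by 4 this holds exactly when 29 ∣ 21k, and as gcd(21, 29) = 1, exactly when 29 ∣ k.
The smallest positive such k is 29.

29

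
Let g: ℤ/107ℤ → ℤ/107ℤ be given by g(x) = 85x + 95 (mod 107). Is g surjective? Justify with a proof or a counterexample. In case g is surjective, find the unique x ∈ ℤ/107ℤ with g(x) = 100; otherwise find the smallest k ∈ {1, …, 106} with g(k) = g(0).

63

Recall: g is surjective if every y in the codomain equals g(x) for some x in the domain.
Since gcd(85, 107) = 1, 85 is invertible modulo 107. Euclid's algorithm: 107 = 1·85 + 22, 85 = 3·22 + 19, 22 = 1·19 + 3, 19 = 6·3 + 1; back-substituting gives 1 = 34·85 − 27·107, so 85⁻¹ ≡ 34 (mod 107).
For any y ∈ ℤ/107ℤ, x = 34(y − 95) mod 107 satisfies g(x) = 85·34(y − 95) + 95 ≡ y (since 85·34 ≡ 1 mod 107). So every y has a preimage.
Therefore g is surjective.
Since g is surjective, we compute g⁻¹(100): solve 85x + 95 ≡ 100 (mod 107), i.e. 85x ≡ 5 (mod 107).
Multiplying by 85⁻¹ = 34 gives x ≡ 34·5 = 170 = 1·107 + 63 ≡ 63 (mod 107).
Check: g(63) = 85·63 + 95 = 5450 = 50·107 + 100 ≡ 100 (mod 107).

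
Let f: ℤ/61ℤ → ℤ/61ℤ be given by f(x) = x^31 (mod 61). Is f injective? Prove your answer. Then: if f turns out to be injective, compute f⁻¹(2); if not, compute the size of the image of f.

Since 61 is prime, the nonzero elements of ℤ/61ℤ form a cyclic group of order 60.
As gcd(31, 60) = 1, raising to the 31st power is a bijection on this group: if a^31 ≡ b^31 then (ab^{−1})^31 = 1, and the only element of order dividing gcd(31, 60) = 1 is 1, so a = b.
With f(0) = 0 this makes f injective on all of ℤ/61ℤ, hence bijective (finite equal-size domain and codomain). In particular f is injective.
Since f is injective, we find the preimage of 2. The inverse of x ↦ x^31 on (ℤ/61ℤ)^× is x ↦ x^31, because 31·31 = 961 = 16·60 + 1 ≡ 1 (mod 60) and x^{60} = 1 for x ≠ 0 (Fermat). So f⁻¹(2) = 2^31 mod 61.
Repeated squaring mod 61: 2^1 ≡ 2, 2^2 ≡ 2² = 4, 2^4 ≡ 4² = 16, 2^8 ≡ 16² = 256 ≡ 12, 2^16 ≡ 12² = 144 ≡ 22. Since 31 = 16 + 8 + 4 + 2 + 1, 2^31 ≡ 22·12·16·4·2: 22·12 = 264 ≡ 20, then 20·16 = 320 ≡ 15, then 15·4 = 60, then 60·2 = 120 ≡ 59. So 2^31 ≡ 59 (mod 61).
Hence f⁻¹(2) = 59.

59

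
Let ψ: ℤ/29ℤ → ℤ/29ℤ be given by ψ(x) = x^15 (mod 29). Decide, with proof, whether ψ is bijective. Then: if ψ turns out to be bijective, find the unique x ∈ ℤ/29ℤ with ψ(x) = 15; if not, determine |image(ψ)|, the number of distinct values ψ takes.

14

Since 29 is prime, the nonzero elements of ℤ/29ℤ form a cyclic group of order 28.
As gcd(15, 28) = 1, raising to the 15th power is a bijection on this group: if a^15 ≡ b^15 then (ab^{−1})^15 = 1, and the only element of order dividing gcd(15, 28) = 1 is 1, so a = b.
With ψ(0) = 0 this makes ψ injective on all of ℤ/29ℤ, hence bijective (finite equal-size domain and codomain). In particular ψ is bijective.
Since ψ is bijective, we find the preimage of 15. The inverse of x ↦ x^15 on (ℤ/29ℤ)^× is x ↦ x^15, because 15·15 = 225 = 8·28 + 1 ≡ 1 (mod 28) and x^{28} = 1 for x ≠ 0 (Fermat). So ψ⁻¹(15) = 15^15 mod 29.
Repeated squaring mod 29: 15^1 ≡ 15, 15^2 ≡ 15² = 225 ≡ 22, 15^4 ≡ 22² = 484 ≡ 20, 15^8 ≡ 20² = 400 ≡ 23. Since 15 = 8 + 4 + 2 + 1, 15^15 ≡ 23·20·22·15: 23·20 = 460 ≡ 25, then 25·22 = 550 ≡ 28, then 28·15 = 420 ≡ 14. So 15^15 ≡ 14 (mod 29).
Hence ψ⁻¹(15) = 14.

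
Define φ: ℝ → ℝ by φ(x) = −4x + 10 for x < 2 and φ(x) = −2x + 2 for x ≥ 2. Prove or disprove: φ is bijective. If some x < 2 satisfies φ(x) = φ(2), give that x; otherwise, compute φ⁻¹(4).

Both pieces are strictly decreasing (slopes −4 and −2), so each is injective on its own interval.
The left piece maps (−∞, 2) onto (2, ∞); the right piece maps [2, ∞) onto (−∞, −2].
The images leave a gap (2 has no preimage), so φ is not surjective, hence not bijective.
Because the two images are disjoint, no x < 2 has φ(x) = φ(2), so we compute φ⁻¹(4): 4 lies in (2, ∞), so solve −4x + 10 = 4: x = (4 − 10)/(−4) = 3/2.

3/2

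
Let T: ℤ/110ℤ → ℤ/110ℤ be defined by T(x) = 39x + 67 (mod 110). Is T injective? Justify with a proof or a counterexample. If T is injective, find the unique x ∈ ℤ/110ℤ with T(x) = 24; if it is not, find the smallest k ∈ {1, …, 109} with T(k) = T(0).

By definition, injectivity means: for all x_1, x_2 in the domain, T(x_1) = T(x_2) implies x_1 = x_2.
If T(x_1) = T(x_2), then 39x_1 ≡ 39x_2 (mod 110). Because gcd(39, 110) = 1, we may cancel 39 to get x_1 ≡ x_2 (mod 110).
Hence T is injective.
We now compute 39⁻¹ mod 110 explicitly. Euclid's algorithm: 110 = 2·39 + 32, 39 = 1·32 + 7, 32 = 4·7 + 4, 7 = 1·4 + 3, 4 = 1·3 + 1; back-substituting gives 1 = 79·39 − 28·110, so 39⁻¹ ≡ 79 (mod 110).
Since T is injective, we compute T⁻¹(24): solve 39x + 67 ≡ 24 (mod 110), i.e. 39x ≡ 67 (mod 110).
Multiplying by 39⁻¹ = 79 gives x ≡ 79·67 = 5293 = 48·110 + 13 ≡ 13 (mod 110).
Check: T(13) = 39·13 + 67 = 574 = 5·110 + 24 ≡ 24 (mod 110).

13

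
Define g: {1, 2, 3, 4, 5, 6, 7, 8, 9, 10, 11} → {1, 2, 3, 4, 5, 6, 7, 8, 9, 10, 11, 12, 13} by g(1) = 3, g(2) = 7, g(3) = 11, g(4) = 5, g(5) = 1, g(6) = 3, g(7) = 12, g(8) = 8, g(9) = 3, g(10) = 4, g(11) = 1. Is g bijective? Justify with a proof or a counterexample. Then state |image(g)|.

g(1) = 3 = g(6) with 1 ≠ 6, so g is not injective, hence not bijective.
The image of g is {1, 3, 4, 5, 7, 8, 11, 12}, which has 8 elements.

8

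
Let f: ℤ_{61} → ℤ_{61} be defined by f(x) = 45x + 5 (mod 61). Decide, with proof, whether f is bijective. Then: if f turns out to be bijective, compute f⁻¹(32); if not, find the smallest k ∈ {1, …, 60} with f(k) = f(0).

25

If f(x_1) = f(x_2), then 45x_1 ≡ 45x_2 (mod 61). Because gcd(45, 61) = 1, we may cancel 45 to get x_1 ≡ x_2 (mod 61).
We now compute 45⁻¹ mod 61 explicitly. Euclid's algorithm: 61 = 1·45 + 16, 45 = 2·16 + 13, 16 = 1·13 + 3, 13 = 4·3 + 1; back-substituting gives 1 = 19·45 − 14·61, so 45⁻¹ ≡ 19 (mod 61).
For any y ∈ ℤ_{61}, x = 19(y − 5) mod 61 satisfies f(x) = 45·19(y − 5) + 5 ≡ y (since 45·19 ≡ 1 mod 61). So every y has a preimage.
So f is bijective.
Since f is bijective, we compute f⁻¹(32): solve 45x + 5 ≡ 32 (mod 61), i.e. 45x ≡ 27 (mod 61).
Multiplying by 45⁻¹ = 19 gives x ≡ 19·27 = 513 = 8·61 + 25 ≡ 25 (mod 61).
Check: f(25) = 45·25 + 5 = 1130 = 18·61 + 32 ≡ 32 (mod 61).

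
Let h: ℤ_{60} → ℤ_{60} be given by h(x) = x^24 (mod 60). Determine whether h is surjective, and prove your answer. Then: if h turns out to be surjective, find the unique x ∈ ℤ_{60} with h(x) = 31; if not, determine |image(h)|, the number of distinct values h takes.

h(2): Repeated squaring mod 60: 2^1 ≡ 2, 2^2 ≡ 2² = 4, 2^4 ≡ 4² = 16, 2^8 ≡ 16² = 256 ≡ 16, 2^16 ≡ 16² = 256 ≡ 16. Since 24 = 16 + 8, 2^24 ≡ 16·16: 16·16 = 256 ≡ 16. So 2^24 ≡ 16 (mod 60).
h(4): Repeated squaring mod 60: 4^1 ≡ 4, 4^2 ≡ 4² = 16, 4^4 ≡ 16² = 256 ≡ 16, 4^8 ≡ 16² = 256 ≡ 16, 4^16 ≡ 16² = 256 ≡ 16. Since 24 = 16 + 8, 4^24 ≡ 16·16: 16·16 = 256 ≡ 16. So 4^24 ≡ 16 (mod 60).
So h(2) = h(4) = 16 while 2 ≠ 4, thus h is not injective.
A non-injective map from the 60-element set ℤ_{60} to itself takes at most 59 distinct values, so it cannot be surjective. So h is not surjective.
Since h is not surjective, we determine |image(h)|. Computing x^24 mod 60 for each x (by repeated squaring, reducing mod 60 at every step), the values h(0), h(1), …, h(59) are: 0, 1, 16, 21, 16, 25, 36, 1, 16, 21, 40, 1, 36, 1, 16, 45, 16, 1, 36, 1, 40, 21, 16, 1, 36, 25, 16, 21, 16, 1, 0, 1, 16, 21, 16, 25, 36, 1, 16, 21, 40, 1, 36, 1, 16, 45, 16, 1, 36, 1, 40, 21, 16, 1, 36, 25, 16, 21, 16, 1.
The distinct values are {0, 1, 16, 21, 25, 36, 40, 45}; there are 8 of them.

8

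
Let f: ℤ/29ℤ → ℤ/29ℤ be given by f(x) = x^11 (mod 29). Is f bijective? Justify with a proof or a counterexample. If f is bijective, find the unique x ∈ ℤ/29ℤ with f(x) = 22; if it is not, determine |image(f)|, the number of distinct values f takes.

Since 29 is prime, the nonzero elements of ℤ/29ℤ form a cyclic group of order 28.
As gcd(11, 28) = 1, raising to the 11th power is a bijection on this group: if s^11 ≡ t^11 then (st^{−1})^11 = 1, and the only element of order dividing gcd(11, 28) = 1 is 1, so s = t.
With f(0) = 0 this makes f injective on all of ℤ/29ℤ, hence bijective (finite equal-size domain and codomain). In particular f is bijective.
Since f is bijective, we find the preimage of 22. The inverse of x ↦ x^11 on (ℤ/29ℤ)^× is x ↦ x^23, because 11·23 = 253 = 9·28 + 1 ≡ 1 (mod 28) and x^{28} = 1 for x ≠ 0 (Fermat). So f⁻¹(22) = 22^23 mod 29.
Repeated squaring mod 29: 22^1 ≡ 22, 22^2 ≡ 22² = 484 ≡ 20, 22^4 ≡ 20² = 400 ≡ 23, 22^8 ≡ 23² = 529 ≡ 7, 22^16 ≡ 7² = 49 ≡ 20. Since 23 = 16 + 4 + 2 + 1, 22^23 ≡ 20·23·20·22: 20·23 = 460 ≡ 25, then 25·20 = 500 ≡ 7, then 7·22 = 154 ≡ 9. So 22^23 ≡ 9 (mod 29).
Hence f⁻¹(22) = 9.

9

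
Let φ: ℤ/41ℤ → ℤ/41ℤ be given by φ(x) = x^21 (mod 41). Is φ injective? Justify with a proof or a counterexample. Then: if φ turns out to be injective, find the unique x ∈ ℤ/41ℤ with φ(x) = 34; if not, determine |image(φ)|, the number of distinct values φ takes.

Since 41 is prime, the nonzero elements of ℤ/41ℤ form a cyclic group of order 40.
As gcd(21, 40) = 1, raising to the 21st power is a bijection on this group: if x_1^21 ≡ x_2^21 then (x_1x_2^{−1})^21 = 1, and the only element of order dividing gcd(21, 40) = 1 is 1, so x_1 = x_2.
With φ(0) = 0 this makes φ injective on all of ℤ/41ℤ, hence bijective (finite equal-size domain and codomain). In particular φ is injective.
Since φ is injective, we find the preimage of 34. The inverse of x ↦ x^21 on (ℤ/41ℤ)^× is x ↦ x^21, because 21·21 = 441 = 11·40 + 1 ≡ 1 (mod 40) and x^{40} = 1 for x ≠ 0 (Fermat). So φ⁻¹(34) = 34^21 mod 41.
Repeated squaring mod 41: 34^1 ≡ 34, 34^2 ≡ 34² = 1156 ≡ 8, 34^4 ≡ 8² = 64 ≡ 23, 34^8 ≡ 23² = 529 ≡ 37, 34^16 ≡ 37² = 1369 ≡ 16. Since 21 = 16 + 4 + 1, 34^21 ≡ 16·23·34: 16·23 = 368 ≡ 40, then 40·34 = 1360 ≡ 7. So 34^21 ≡ 7 (mod 41).
Hence φ⁻¹(34) = 7.

7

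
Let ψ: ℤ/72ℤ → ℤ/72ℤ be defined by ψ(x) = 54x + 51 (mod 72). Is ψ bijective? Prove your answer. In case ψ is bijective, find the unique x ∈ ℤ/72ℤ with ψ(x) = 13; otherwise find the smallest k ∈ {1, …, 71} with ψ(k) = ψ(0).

4

We have gcd(54, 72) = 18 > 1. Taking s = 0 and t = 4: ψ(0) = 51 and ψ(4) = 54·4 + 51 = 267 ≡ 51 (mod 72).
So ψ(0) = ψ(4) while 0 ≠ 4, thus ψ is not injective, hence not bijective.
Since ψ is not bijective, we find the least positive k with ψ(k) = ψ(0): this means 54k ≡ 0 (mod 72), i.e. 72 ∣ 54k. Since gcd(54, 72) = 18, dividing through by 18 this holds exactly when 4 ∣ 3k, and as gcd(3, 4) = 1, exactly when 4 ∣ k.
The smallest positive such k is 4.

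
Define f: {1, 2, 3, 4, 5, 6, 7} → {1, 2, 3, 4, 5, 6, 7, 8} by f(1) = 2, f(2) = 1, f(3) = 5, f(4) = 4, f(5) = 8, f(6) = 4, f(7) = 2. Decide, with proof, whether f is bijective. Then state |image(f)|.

f(4) = 4 = f(6) with 4 ≠ 6, so f is not injective, hence not bijective.
The image of f is {1, 2, 4, 5, 8}, which has 5 elements.

5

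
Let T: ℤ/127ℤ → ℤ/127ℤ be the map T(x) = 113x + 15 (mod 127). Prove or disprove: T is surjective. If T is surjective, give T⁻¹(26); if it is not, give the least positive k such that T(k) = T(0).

Recall: surjectivity means every element of the codomain has a preimage under T.
Since gcd(113, 127) = 1, 113 is invertible modulo 127. Euclid's algorithm: 127 = 1·113 + 14, 113 = 8·14 + 1; back-substituting gives 1 = 9·113 − 8·127, so 113⁻¹ ≡ 9 (mod 127).
For any y ∈ ℤ/127ℤ, x = 9(y − 15) mod 127 satisfies T(x) = 113·9(y − 15) + 15 ≡ y (since 113·9 ≡ 1 mod 127). So every y has a preimage.
So T is surjective.
Since T is surjective, we find T⁻¹(26): we need 113x ≡ 26 − 15 ≡ 11 (mod 127). Using 113⁻¹ = 9: x ≡ 9·11 = 99, so x = 99.
Check: T(99) = 113·99 + 15 = 11202 = 88·127 + 26 ≡ 26 (mod 127).

99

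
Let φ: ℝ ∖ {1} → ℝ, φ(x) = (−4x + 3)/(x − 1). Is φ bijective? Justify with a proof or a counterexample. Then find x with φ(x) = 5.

8/9

If φ(x) = −4, cross-multiplying gives 1(−4x + 3) = −4(x − 1), which simplifies to 3 = 4 — false.  So −4 has no preimage and φ is not surjective.
Therefore φ is not bijective.
Solving φ(x) = 5: cross-multiplying gives −4x + 3 = 5(x − 1), which rearranges to −9x = −8, so x = 8/9.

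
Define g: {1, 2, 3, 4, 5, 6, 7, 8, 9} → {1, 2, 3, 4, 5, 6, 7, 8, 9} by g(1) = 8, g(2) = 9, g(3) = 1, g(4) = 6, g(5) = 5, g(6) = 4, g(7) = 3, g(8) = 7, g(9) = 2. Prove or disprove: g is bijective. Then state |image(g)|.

The values 8, 9, 1, 6, 5, 4, 3, 7, 2 are a permutation of {1, 2, 3, 4, 5, 6, 7, 8, 9}: each element appears exactly once.
So g is injective and surjective, hence bijective.
The image of g is {1, 2, 3, 4, 5, 6, 7, 8, 9}, which has 9 elements.

9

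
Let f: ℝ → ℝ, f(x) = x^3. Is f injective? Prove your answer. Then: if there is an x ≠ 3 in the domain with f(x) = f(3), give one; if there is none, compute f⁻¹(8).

On ℝ, x ↦ x^3 is strictly increasing (since 3 is odd), so f(x_1) = f(x_2) forces x_1 = x_2. So f is injective.
Since x ↦ x^3 is strictly increasing on ℝ, it is injective there, so no x ≠ 3 in the domain has f(x) = f(3). We therefore compute f⁻¹(8) = 8^{1/3} = 2 (indeed 2^3 = 8).

2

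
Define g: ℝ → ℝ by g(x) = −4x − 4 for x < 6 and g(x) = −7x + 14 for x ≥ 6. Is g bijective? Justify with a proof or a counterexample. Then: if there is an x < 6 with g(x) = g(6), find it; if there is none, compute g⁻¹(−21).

17/4

Both pieces are strictly decreasing (slopes −4 and −7), so each is injective on its own interval.
The left piece maps (−∞, 6) onto (−28, ∞); the right piece maps [6, ∞) onto (−∞, −28].
Since −28 = −28, the images partition ℝ: g is injective and surjective, hence bijective.
Because the two images are disjoint, no x < 6 has g(x) = g(6), so we compute g⁻¹(−21): −21 lies in (−28, ∞), so solve −4x − 4 = −21: x = (−21 + 4)/(−4) = 17/4.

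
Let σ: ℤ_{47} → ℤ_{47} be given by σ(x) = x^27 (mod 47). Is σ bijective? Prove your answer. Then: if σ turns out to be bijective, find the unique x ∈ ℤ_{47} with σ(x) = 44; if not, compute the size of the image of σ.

23

Since 47 is prime, the nonzero elements of ℤ_{47} form a cyclic group of order 46.
As gcd(27, 46) = 1, raising to the 27th power is a bijection on this group: if s^27 ≡ t^27 then (st^{−1})^27 = 1, and the only element of order dividing gcd(27, 46) = 1 is 1, so s = t.
With σ(0) = 0 this makes σ injective on all of ℤ_{47}, hence bijective (finite equal-size domain and codomain). In particular σ is bijective.
Since σ is bijective, we find the preimage of 44. The inverse of x ↦ x^27 on (ℤ_{47})^× is x ↦ x^29, because 27·29 = 783 = 17·46 + 1 ≡ 1 (mod 46) and x^{46} = 1 for x ≠ 0 (Fermat). So σ⁻¹(44) = 44^29 mod 47.
Repeated squaring mod 47: 44^1 ≡ 44, 44^2 ≡ 44² = 1936 ≡ 9, 44^4 ≡ 9² = 81 ≡ 34, 44^8 ≡ 34² = 1156 ≡ 28, 44^16 ≡ 28² = 784 ≡ 32. Since 29 = 16 + 8 + 4 + 1, 44^29 ≡ 32·28·34·44: 32·28 = 896 ≡ 3, then 3·34 = 102 ≡ 8, then 8·44 = 352 ≡ 23. So 44^29 ≡ 23 (mod 47).
Hence σ⁻¹(44) = 23.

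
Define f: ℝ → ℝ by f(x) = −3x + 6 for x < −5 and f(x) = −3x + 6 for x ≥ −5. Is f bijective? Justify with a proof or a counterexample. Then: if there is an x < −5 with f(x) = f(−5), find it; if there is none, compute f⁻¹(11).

Both pieces are strictly decreasing (slopes −3 and −3), so each is injective on its own interval.
The left piece maps (−∞, −5) onto (21, ∞); the right piece maps [−5, ∞) onto (−∞, 21].
Since 21 = 21, the images partition ℝ: f is injective and surjective, hence bijective.
Because the two images are disjoint, no x < −5 has f(x) = f(−5), so we compute f⁻¹(11): 11 lies in (−∞, 21], so solve −3x + 6 = 11: x = (11 − 6)/(−3) = −5/3.

-5/3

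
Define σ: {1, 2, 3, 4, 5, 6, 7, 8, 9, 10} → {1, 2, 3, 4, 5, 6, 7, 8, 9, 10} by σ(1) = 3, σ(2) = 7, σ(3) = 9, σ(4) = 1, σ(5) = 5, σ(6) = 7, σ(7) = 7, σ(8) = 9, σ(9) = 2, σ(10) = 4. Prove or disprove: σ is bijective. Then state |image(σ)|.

σ(2) = 7 = σ(6) with 2 ≠ 6, so σ is not injective, hence not bijective.
The image of σ is {1, 2, 3, 4, 5, 7, 9}, which has 7 elements.

7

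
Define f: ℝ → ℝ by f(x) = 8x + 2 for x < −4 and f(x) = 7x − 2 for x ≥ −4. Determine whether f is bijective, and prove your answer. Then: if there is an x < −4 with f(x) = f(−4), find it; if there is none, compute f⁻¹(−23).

Both pieces are strictly increasing (slopes 8 and 7), so each is injective on its own interval.
The left piece maps (−∞, −4) onto (−∞, −30); the right piece maps [−4, ∞) onto [−30, ∞).
Since −30 = −30, the images partition ℝ: f is injective and surjective, hence bijective.
Because the two images are disjoint, no x < −4 has f(x) = f(−4), so we compute f⁻¹(−23): −23 lies in [−30, ∞), so solve 7x − 2 = −23: x = (−23 + 2)/7 = −3.

-3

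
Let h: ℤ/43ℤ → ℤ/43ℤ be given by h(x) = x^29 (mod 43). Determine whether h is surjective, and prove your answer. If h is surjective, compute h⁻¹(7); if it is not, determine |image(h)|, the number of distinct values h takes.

37

Since 43 is prime, the nonzero elements of ℤ/43ℤ form a cyclic group of order 42.
As gcd(29, 42) = 1, raising to the 29th power is a bijection on this group: if s^29 ≡ t^29 then (st^{−1})^29 = 1, and the only element of order dividing gcd(29, 42) = 1 is 1, so s = t.
With h(0) = 0 this makes h injective on all of ℤ/43ℤ, hence bijective (finite equal-size domain and codomain). In particular h is surjective.
Since h is surjective, we find the preimage of 7. The inverse of x ↦ x^29 on (ℤ/43ℤ)^× is x ↦ x^29, because 29·29 = 841 = 20·42 + 1 ≡ 1 (mod 42) and x^{42} = 1 for x ≠ 0 (Fermat). So h⁻¹(7) = 7^29 mod 43.
Repeated squaring mod 43: 7^1 ≡ 7, 7^2 ≡ 7² = 49 ≡ 6, 7^4 ≡ 6² = 36, 7^8 ≡ 36² = 1296 ≡ 6, 7^16 ≡ 6² = 36. Since 29 = 16 + 8 + 4 + 1, 7^29 ≡ 36·6·36·7: 36·6 = 216 ≡ 1, then 1·36 = 36, then 36·7 = 252 ≡ 37. So 7^29 ≡ 37 (mod 43).
Hence h⁻¹(7) = 37.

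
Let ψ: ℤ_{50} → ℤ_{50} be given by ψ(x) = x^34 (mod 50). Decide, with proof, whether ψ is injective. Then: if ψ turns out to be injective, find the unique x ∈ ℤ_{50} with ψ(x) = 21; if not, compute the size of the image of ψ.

22

ψ(0) = 0^34 = 0.
ψ(10): Repeated squaring mod 50: 10^1 ≡ 10, 10^2 ≡ 10² = 100 ≡ 0, 10^4 ≡ 0² = 0, 10^8 ≡ 0² = 0, 10^16 ≡ 0² = 0, 10^32 ≡ 0² = 0. Since 34 = 32 + 2, 10^34 ≡ 0·0: 0·0 = 0. So 10^34 ≡ 0 (mod 50).
So ψ(0) = ψ(10) = 0 while 0 ≠ 10, therefore ψ is not injective.
Since ψ is not injective, we determine |image(ψ)|. Computing x^34 mod 50 for each x (by repeated squaring, reducing mod 50 at every step), the values ψ(0), ψ(1), …, ψ(49) are: 0, 1, 34, 19, 6, 25, 46, 49, 4, 11, 0, 41, 14, 39, 16, 25, 36, 29, 24, 21, 0, 31, 44, 9, 26, 25, 26, 9, 44, 31, 0, 21, 24, 29, 36, 25, 16, 39, 14, 41, 0, 11, 4, 49, 46, 25, 6, 19, 34, 1.
The distinct values are {0, 1, 4, 6, 9, 11, 14, 16, 19, 21, 24, 25, 26, 29, 31, 34, 36, 39, 41, 44, 46, 49}; there are 22 of them.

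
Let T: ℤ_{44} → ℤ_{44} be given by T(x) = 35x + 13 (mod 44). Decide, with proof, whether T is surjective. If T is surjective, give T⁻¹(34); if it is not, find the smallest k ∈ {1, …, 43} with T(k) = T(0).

27

By definition, surjectivity means every element of the codomain has a preimage under T.
Since gcd(35, 44) = 1, 35 is invertible modulo 44. Euclid's algorithm: 44 = 1·35 + 9, 35 = 3·9 + 8, 9 = 1·8 + 1; back-substituting gives 1 = 39·35 − 31·44, so 35⁻¹ ≡ 39 (mod 44).
Then y ↦ 39(y − 13) is a two-sided inverse to T, so every y ∈ ℤ_{44} has a preimage.
Therefore T is surjective.
Since T is surjective, we compute T⁻¹(34): solve 35x + 13 ≡ 34 (mod 44), i.e. 35x ≡ 21 (mod 44).
Multiplying by 35⁻¹ = 39 gives x ≡ 39·21 = 819 = 18·44 + 27 ≡ 27 (mod 44).
Check: T(27) = 35·27 + 13 = 958 = 21·44 + 34 ≡ 34 (mod 44).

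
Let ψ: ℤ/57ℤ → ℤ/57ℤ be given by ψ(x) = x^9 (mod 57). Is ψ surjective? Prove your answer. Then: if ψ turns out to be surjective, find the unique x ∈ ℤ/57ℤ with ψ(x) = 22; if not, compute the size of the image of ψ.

9

ψ(1) = 1^9 = 1.
ψ(4): Repeated squaring mod 57: 4^1 ≡ 4, 4^2 ≡ 4² = 16, 4^4 ≡ 16² = 256 ≡ 28, 4^8 ≡ 28² = 784 ≡ 43. Since 9 = 8 + 1, 4^9 ≡ 43·4: 43·4 = 172 ≡ 1. So 4^9 ≡ 1 (mod 57).
So ψ(1) = ψ(4) = 1 while 1 ≠ 4, hence ψ is not injective.
A non-injective map from the 57-element set ℤ/57ℤ to itself takes at most 56 distinct values, so it cannot be surjective. So ψ is not surjective.
Since ψ is not surjective, we determine |image(ψ)|. Computing x^9 mod 57 for each x (by repeated squaring, reducing mod 57 at every step), the values ψ(0), ψ(1), …, ψ(56) are: 0, 1, 56, 18, 1, 20, 39, 1, 56, 39, 37, 20, 18, 37, 56, 18, 1, 20, 18, 19, 20, 18, 37, 20, 39, 1, 20, 18, 1, 56, 39, 37, 56, 18, 37, 20, 39, 37, 38, 39, 37, 56, 39, 1, 20, 39, 37, 20, 18, 1, 56, 18, 37, 56, 39, 1, 56.
The distinct values are {0, 1, 18, 19, 20, 37, 38, 39, 56}; there are 9 of them.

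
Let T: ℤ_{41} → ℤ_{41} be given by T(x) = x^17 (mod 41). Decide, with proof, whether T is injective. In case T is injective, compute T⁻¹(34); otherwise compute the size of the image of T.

12

Since 41 is prime, the nonzero elements of ℤ_{41} form a cyclic group of order 40.
As gcd(17, 40) = 1, raising to the 17th power is a bijection on this group: if u^17 ≡ v^17 then (uv^{−1})^17 = 1, and the only element of order dividing gcd(17, 40) = 1 is 1, so u = v.
With T(0) = 0 this makes T injective on all of ℤ_{41}, hence bijective (finite equal-size domain and codomain). In particular T is injective.
Since T is injective, we find the preimage of 34. The inverse of x ↦ x^17 on (ℤ_{41})^× is x ↦ x^33, because 17·33 = 561 = 14·40 + 1 ≡ 1 (mod 40) and x^{40} = 1 for x ≠ 0 (Fermat). So T⁻¹(34) = 34^33 mod 41.
Repeated squaring mod 41: 34^1 ≡ 34, 34^2 ≡ 34² = 1156 ≡ 8, 34^4 ≡ 8² = 64 ≡ 23, 34^8 ≡ 23² = 529 ≡ 37, 34^16 ≡ 37² = 1369 ≡ 16, 34^32 ≡ 16² = 256 ≡ 10. Since 33 = 32 + 1, 34^33 ≡ 10·34: 10·34 = 340 ≡ 12. So 34^33 ≡ 12 (mod 41).
Hence T⁻¹(34) = 12.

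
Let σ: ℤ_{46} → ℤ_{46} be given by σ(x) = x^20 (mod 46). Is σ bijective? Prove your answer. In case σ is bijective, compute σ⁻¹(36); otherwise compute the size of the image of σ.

σ(22): Repeated squaring mod 46: 22^1 ≡ 22, 22^2 ≡ 22² = 484 ≡ 24, 22^4 ≡ 24² = 576 ≡ 24, 22^8 ≡ 24² = 576 ≡ 24, 22^16 ≡ 24² = 576 ≡ 24. Since 20 = 16 + 4, 22^20 ≡ 24·24: 24·24 = 576 ≡ 24. So 22^20 ≡ 24 (mod 46).
σ(24): Repeated squaring mod 46: 24^1 ≡ 24, 24^2 ≡ 24² = 576 ≡ 24, 24^4 ≡ 24² = 576 ≡ 24, 24^8 ≡ 24² = 576 ≡ 24, 24^16 ≡ 24² = 576 ≡ 24. Since 20 = 16 + 4, 24^20 ≡ 24·24: 24·24 = 576 ≡ 24. So 24^20 ≡ 24 (mod 46).
So σ(22) = σ(24) = 24 while 22 ≠ 24, so σ is not injective, hence not bijective.
Since σ is not bijective, we determine |image(σ)|. Computing x^20 mod 46 for each x (by repeated squaring, reducing mod 46 at every step), the values σ(0), σ(1), …, σ(45) are: 0, 1, 6, 41, 36, 35, 16, 31, 32, 25, 26, 27, 4, 3, 2, 9, 8, 39, 12, 13, 18, 29, 24, 23, 24, 29, 18, 13, 12, 39, 8, 9, 2, 3, 4, 27, 26, 25, 32, 31, 16, 35, 36, 41, 6, 1.
The distinct values are {0, 1, 2, 3, 4, 6, 8, 9, 12, 13, 16, 18, 23, 24, 25, 26, 27, 29, 31, 32, 35, 36, 39, 41}; there are 24 of them.

24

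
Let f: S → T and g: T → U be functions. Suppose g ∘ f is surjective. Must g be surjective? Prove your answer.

Let c ∈ U. Since g ∘ f is surjective, some a ∈ S has g(f(a)) = c. Then b = f(a) ∈ T satisfies g(b) = c. So g is surjective.

surjective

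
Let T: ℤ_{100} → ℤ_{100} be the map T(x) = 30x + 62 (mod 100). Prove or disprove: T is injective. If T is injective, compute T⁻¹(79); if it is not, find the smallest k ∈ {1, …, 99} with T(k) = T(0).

10

We have gcd(30, 100) = 10 > 1. Taking a = 0 and b = 10: T(0) = 62 and T(10) = 30·10 + 62 = 362 ≡ 62 (mod 100).
So T(0) = T(10) while 0 ≠ 10, so T is not injective.
Since T is not injective, we find the least positive k with T(k) = T(0): this means 30k ≡ 0 (mod 100), i.e. 100 ∣ 30k. Since gcd(30, 100) = 10, dividing through by 10 this holds exactly when 10 ∣ 3k, and as gcd(3, 10) = 1, exactly when 10 ∣ k.
The smallest positive such k is 10.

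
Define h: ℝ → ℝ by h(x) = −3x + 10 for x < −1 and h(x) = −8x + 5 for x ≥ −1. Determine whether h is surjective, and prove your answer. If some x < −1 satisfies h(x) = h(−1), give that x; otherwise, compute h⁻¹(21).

Both pieces are strictly decreasing (slopes −3 and −8), so each is injective on its own interval.
The left piece maps (−∞, −1) onto (13, ∞); the right piece maps [−1, ∞) onto (−∞, 13].
These images together cover ℝ, so h is surjective.
Because the two images are disjoint, no x < −1 has h(x) = h(−1), so we compute h⁻¹(21): 21 lies in (13, ∞), so solve −3x + 10 = 21: x = (21 − 10)/(−3) = −11/3.

-11/3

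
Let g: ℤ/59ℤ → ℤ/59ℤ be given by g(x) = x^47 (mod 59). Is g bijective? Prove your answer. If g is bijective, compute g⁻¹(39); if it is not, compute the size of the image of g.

47

Since 59 is prime, the nonzero elements of ℤ/59ℤ form a cyclic group of order 58.
As gcd(47, 58) = 1, raising to the 47th power is a bijection on this group: if u^47 ≡ v^47 then (uv^{−1})^47 = 1, and the only element of order dividing gcd(47, 58) = 1 is 1, so u = v.
With g(0) = 0 this makes g injective on all of ℤ/59ℤ, hence bijective (finite equal-size domain and codomain). In particular g is bijective.
Since g is bijective, we find the preimage of 39. The inverse of x ↦ x^47 on (ℤ/59ℤ)^× is x ↦ x^21, because 47·21 = 987 = 17·58 + 1 ≡ 1 (mod 58) and x^{58} = 1 for x ≠ 0 (Fermat). So g⁻¹(39) = 39^21 mod 59.
Repeated squaring mod 59: 39^1 ≡ 39, 39^2 ≡ 39² = 1521 ≡ 46, 39^4 ≡ 46² = 2116 ≡ 51, 39^8 ≡ 51² = 2601 ≡ 5, 39^16 ≡ 5² = 25. Since 21 = 16 + 4 + 1, 39^21 ≡ 25·51·39: 25·51 = 1275 ≡ 36, then 36·39 = 1404 ≡ 47. So 39^21 ≡ 47 (mod 59).
Hence g⁻¹(39) = 47.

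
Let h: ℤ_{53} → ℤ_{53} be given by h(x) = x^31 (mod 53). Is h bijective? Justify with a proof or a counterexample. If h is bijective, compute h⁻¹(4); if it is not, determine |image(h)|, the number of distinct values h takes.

Since 53 is prime, the nonzero elements of ℤ_{53} form a cyclic group of order 52.
As gcd(31, 52) = 1, raising to the 31st power is a bijection on this group: if a^31 ≡ b^31 then (ab^{−1})^31 = 1, and the only element of order dividing gcd(31, 52) = 1 is 1, so a = b.
With h(0) = 0 this makes h injective on all of ℤ_{53}, hence bijective (finite equal-size domain and codomain). In particular h is bijective.
Since h is bijective, we find the preimage of 4. The inverse of x ↦ x^31 on (ℤ_{53})^× is x ↦ x^47, because 31·47 = 1457 = 28·52 + 1 ≡ 1 (mod 52) and x^{52} = 1 for x ≠ 0 (Fermat). So h⁻¹(4) = 4^47 mod 53.
Repeated squaring mod 53: 4^1 ≡ 4, 4^2 ≡ 4² = 16, 4^4 ≡ 16² = 256 ≡ 44, 4^8 ≡ 44² = 1936 ≡ 28, 4^16 ≡ 28² = 784 ≡ 42, 4^32 ≡ 42² = 1764 ≡ 15. Since 47 = 32 + 8 + 4 + 2 + 1, 4^47 ≡ 15·28·44·16·4: 15·28 = 420 ≡ 49, then 49·44 = 2156 ≡ 36, then 36·16 = 576 ≡ 46, then 46·4 = 184 ≡ 25. So 4^47 ≡ 25 (mod 53).
Hence h⁻¹(4) = 25.

25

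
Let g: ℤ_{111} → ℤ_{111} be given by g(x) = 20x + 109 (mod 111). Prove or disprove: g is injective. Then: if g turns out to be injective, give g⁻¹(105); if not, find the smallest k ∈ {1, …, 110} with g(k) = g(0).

Recall that g is injective when g(u) = g(v) forces u = v.
If g(u) = g(v), then 20u ≡ 20v (mod 111). Because gcd(20, 111) = 1, we may cancel 20 to get u ≡ v (mod 111).
Hence g is injective.
We now compute 20⁻¹ mod 111 explicitly. Euclid's algorithm: 111 = 5·20 + 11, 20 = 1·11 + 9, 11 = 1·9 + 2, 9 = 4·2 + 1; back-substituting gives 1 = 50·20 − 9·111, so 20⁻¹ ≡ 50 (mod 111).
Since g is injective, we find g⁻¹(105): we need 20x ≡ 105 − 109 ≡ 107 (mod 111). Using 20⁻¹ = 50: x ≡ 50·107 = 5350 = 48·111 + 22, so x = 22.
Check: g(22) = 20·22 + 109 = 549 = 4·111 + 105 ≡ 105 (mod 111).

22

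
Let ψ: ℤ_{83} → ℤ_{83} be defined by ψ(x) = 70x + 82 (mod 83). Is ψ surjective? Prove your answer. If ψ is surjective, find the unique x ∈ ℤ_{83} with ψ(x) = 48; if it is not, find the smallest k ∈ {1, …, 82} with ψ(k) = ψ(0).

Since gcd(70, 83) = 1, 70 is invertible modulo 83. Euclid's algorithm: 83 = 1·70 + 13, 70 = 5·13 + 5, 13 = 2·5 + 3, 5 = 1·3 + 2, 3 = 1·2 + 1; back-substituting gives 1 = 51·70 − 43·83, so 70⁻¹ ≡ 51 (mod 83).
For any y ∈ ℤ_{83}, x = 51(y − 82) mod 83 satisfies ψ(x) = 70·51(y − 82) + 82 ≡ y (since 70·51 ≡ 1 mod 83). So every y has a preimage.
So ψ is surjective.
Since ψ is surjective, we compute ψ⁻¹(48): solve 70x + 82 ≡ 48 (mod 83), i.e. 70x ≡ 49 (mod 83).
Multiplying by 70⁻¹ = 51 gives x ≡ 51·49 = 2499 = 30·83 + 9 ≡ 9 (mod 83).
Check: ψ(9) = 70·9 + 82 = 712 = 8·83 + 48 ≡ 48 (mod 83).

9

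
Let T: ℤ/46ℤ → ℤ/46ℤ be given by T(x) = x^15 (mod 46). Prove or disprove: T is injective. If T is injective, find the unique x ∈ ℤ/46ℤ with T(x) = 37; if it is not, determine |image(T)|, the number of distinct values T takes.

Computing x^15 mod 46 for each x (by repeated squaring, reducing mod 46 at every step), the values T(0), T(1), …, T(45) are: 0, 1, 16, 35, 26, 19, 8, 37, 2, 29, 28, 33, 36, 41, 40, 21, 32, 15, 4, 43, 34, 7, 22, 23, 24, 39, 12, 3, 42, 31, 14, 25, 6, 5, 10, 13, 18, 17, 44, 9, 38, 27, 20, 11, 30, 45.
Every element of ℤ/46ℤ appears exactly once in this list, so T is a bijection, and in particular injective.
Since T is injective, we read off the preimage of 37 from the same table: T(7) = 37, so T⁻¹(37) = 7.

7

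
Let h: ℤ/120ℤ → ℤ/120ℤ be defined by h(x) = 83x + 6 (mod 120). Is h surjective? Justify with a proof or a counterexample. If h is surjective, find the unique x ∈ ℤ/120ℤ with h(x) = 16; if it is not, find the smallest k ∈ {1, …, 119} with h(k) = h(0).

Since gcd(83, 120) = 1, 83 is invertible modulo 120. Euclid's algorithm: 120 = 1·83 + 37, 83 = 2·37 + 9, 37 = 4·9 + 1; back-substituting gives 1 = 107·83 − 74·120, so 83⁻¹ ≡ 107 (mod 120).
Then y ↦ 107(y − 6) is a two-sided inverse to h, so every y ∈ ℤ/120ℤ has a preimage.
Hence h is surjective.
Since h is surjective, we find h⁻¹(16): we need 83x ≡ 16 − 6 ≡ 10 (mod 120). Using 83⁻¹ = 107: x ≡ 107·10 = 1070 = 8·120 + 110, so x = 110.
Check: h(110) = 83·110 + 6 = 9136 = 76·120 + 16 ≡ 16 (mod 120).

110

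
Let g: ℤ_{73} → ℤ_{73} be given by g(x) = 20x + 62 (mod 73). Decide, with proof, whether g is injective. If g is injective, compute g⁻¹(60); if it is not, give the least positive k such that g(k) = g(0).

51

By definition, injectivity means: for all u, v in the domain, g(u) = g(v) implies u = v.
If g(u) = g(v), then 20u ≡ 20v (mod 73). Because gcd(20, 73) = 1, we may cancel 20 to get u ≡ v (mod 73).
So g is injective.
We now compute 20⁻¹ mod 73 explicitly. Euclid's algorithm: 73 = 3·20 + 13, 20 = 1·13 + 7, 13 = 1·7 + 6, 7 = 1·6 + 1; back-substituting gives 1 = 11·20 − 3·73, so 20⁻¹ ≡ 11 (mod 73).
Since g is injective, we find g⁻¹(60): we need 20x ≡ 60 − 62 ≡ 71 (mod 73). Using 20⁻¹ = 11: x ≡ 11·71 = 781 = 10·73 + 51, so x = 51.
Check: g(51) = 20·51 + 62 = 1082 = 14·73 + 60 ≡ 60 (mod 73).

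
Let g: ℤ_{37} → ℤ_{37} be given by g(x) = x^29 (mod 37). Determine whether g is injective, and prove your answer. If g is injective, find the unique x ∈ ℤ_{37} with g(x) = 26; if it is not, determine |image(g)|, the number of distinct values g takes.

10

Since 37 is prime, the nonzero elements of ℤ_{37} form a cyclic group of order 36.
As gcd(29, 36) = 1, raising to the 29th power is a bijection on this group: if s^29 ≡ t^29 then (st^{−1})^29 = 1, and the only element of order dividing gcd(29, 36) = 1 is 1, so s = t.
With g(0) = 0 this makes g injective on all of ℤ_{37}, hence bijective (finite equal-size domain and codomain). In particular g is injective.
Since g is injective, we find the preimage of 26. The inverse of x ↦ x^29 on (ℤ_{37})^× is x ↦ x^5, because 29·5 = 145 = 4·36 + 1 ≡ 1 (mod 36) and x^{36} = 1 for x ≠ 0 (Fermat). So g⁻¹(26) = 26^5 mod 37.
Repeated squaring mod 37: 26^1 ≡ 26, 26^2 ≡ 26² = 676 ≡ 10, 26^4 ≡ 10² = 100 ≡ 26. Since 5 = 4 + 1, 26^5 ≡ 26·26: 26·26 = 676 ≡ 10. So 26^5 ≡ 10 (mod 37).
Hence g⁻¹(26) = 10.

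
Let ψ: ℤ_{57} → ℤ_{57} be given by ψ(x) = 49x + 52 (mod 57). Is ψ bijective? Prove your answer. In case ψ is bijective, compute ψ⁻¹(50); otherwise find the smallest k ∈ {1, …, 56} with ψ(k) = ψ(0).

43

If ψ(u) = ψ(v), then 49u ≡ 49v (mod 57). Because gcd(49, 57) = 1, we may cancel 49 to get u ≡ v (mod 57).
We now compute 49⁻¹ mod 57 explicitly. Euclid's algorithm: 57 = 1·49 + 8, 49 = 6·8 + 1; back-substituting gives 1 = 7·49 − 6·57, so 49⁻¹ ≡ 7 (mod 57).
Then y ↦ 7(y − 52) is a two-sided inverse to ψ, so every y ∈ ℤ_{57} has a preimage.
Therefore ψ is bijective.
Since ψ is bijective, we find ψ⁻¹(50): we need 49x ≡ 50 − 52 ≡ 55 (mod 57). Using 49⁻¹ = 7: x ≡ 7·55 = 385 = 6·57 + 43, so x = 43.
Check: ψ(43) = 49·43 + 52 = 2159 = 37·57 + 50 ≡ 50 (mod 57).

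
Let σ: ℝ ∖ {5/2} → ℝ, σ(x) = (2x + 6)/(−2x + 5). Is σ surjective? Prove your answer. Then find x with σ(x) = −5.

If σ(x) = −1, cross-multiplying gives −2(2x + 6) = 2(−2x + 5), which simplifies to −12 = 10 — false.  So −1 has no preimage and σ is not surjective.
Solving σ(x) = −5: cross-multiplying gives 2x + 6 = −5(−2x + 5), which rearranges to −8x = −31, so x = 31/8.

31/8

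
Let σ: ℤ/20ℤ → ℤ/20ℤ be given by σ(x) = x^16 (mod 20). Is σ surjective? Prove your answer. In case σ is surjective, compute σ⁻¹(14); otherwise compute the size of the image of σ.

4

σ(1) = 1^16 = 1.
σ(3): Repeated squaring mod 20: 3^1 ≡ 3, 3^2 ≡ 3² = 9, 3^4 ≡ 9² = 81 ≡ 1, 3^8 ≡ 1² = 1, 3^16 ≡ 1² = 1. So 3^16 ≡ 1 (mod 20).
So σ(1) = σ(3) = 1 while 1 ≠ 3, hence σ is not injective.
A non-injective map from the 20-element set ℤ/20ℤ to itself takes at most 19 distinct values, so it cannot be surjective. So σ is not surjective.
Since σ is not surjective, we determine |image(σ)|. Computing x^16 mod 20 for each x (by repeated squaring, reducing mod 20 at every step), the values σ(0), σ(1), …, σ(19) are: 0, 1, 16, 1, 16, 5, 16, 1, 16, 1, 0, 1, 16, 1, 16, 5, 16, 1, 16, 1.
The distinct values are {0, 1, 5, 16}; there are 4 of them.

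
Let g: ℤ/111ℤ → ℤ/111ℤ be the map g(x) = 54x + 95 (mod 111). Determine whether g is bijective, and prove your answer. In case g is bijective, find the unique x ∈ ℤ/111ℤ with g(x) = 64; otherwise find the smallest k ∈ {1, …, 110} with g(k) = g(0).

37

Recall: injectivity means: for all x_1, x_2 in the domain, g(x_1) = g(x_2) implies x_1 = x_2.
We have gcd(54, 111) = 3 > 1. Taking x_1 = 0 and x_2 = 37: g(0) = 95 and g(37) = 54·37 + 95 = 2093 ≡ 95 (mod 111).
So g(0) = g(37) while 0 ≠ 37, therefore g is not injective, hence not bijective.
Since g is not bijective, we find the least positive k with g(k) = g(0): this means 54k ≡ 0 (mod 111), i.e. 111 ∣ 54k. Since gcd(54, 111) = 3, dividing through by 3 this holds exactly when 37 ∣ 18k, and as gcd(18, 37) = 1, exactly when 37 ∣ k.
The smallest positive such k is 37.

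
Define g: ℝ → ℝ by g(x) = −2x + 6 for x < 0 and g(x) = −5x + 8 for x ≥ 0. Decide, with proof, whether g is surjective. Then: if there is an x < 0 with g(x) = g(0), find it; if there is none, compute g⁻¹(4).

Both pieces are strictly decreasing (slopes −2 and −5), so each is injective on its own interval.
The left piece maps (−∞, 0) onto (6, ∞); the right piece maps [0, ∞) onto (−∞, 8].
The union (6, ∞) ∪ (−∞, 8] covers ℝ, so g is surjective.
For the follow-up: the images overlap, so an x < 0 with g(x) = g(0) exists. g(0) = 8; solving −2x + 6 = 8 for x < 0 gives x = (8 − 6)/(−2) = −1.

-1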